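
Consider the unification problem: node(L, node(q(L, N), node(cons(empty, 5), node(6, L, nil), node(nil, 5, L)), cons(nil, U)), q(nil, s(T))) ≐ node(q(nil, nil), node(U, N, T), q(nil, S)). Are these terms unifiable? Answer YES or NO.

Decompose node/3: L ≐ q(nil, nil),  node(q(L, N), node(cons(empty, 5), node(6, L, nil), node(nil, 5, L)), cons(nil, U)) ≐ node(U, N, T),  q(nil, s(T)) ≐ q(nil, S).
Bind L := q(nil, nil); substituting into the one remaining equation that mentions L gives: node(q(q(nil, nil), N), node(cons(empty, 5), node(6, q(nil, nil), nil), node(nil, 5, q(nil, nil))), cons(nil, U)) ≐ node(U, N, T).
Decompose node/3: q(q(nil, nil), N) ≐ U,  node(cons(empty, 5), node(6, q(nil, nil), nil), node(nil, 5, q(nil, nil))) ≐ N,  cons(nil, U) ≐ T.
Bind U := q(q(nil, nil), N); substituting into the one remaining equation that mentions U gives: cons(nil, q(q(nil, nil), N)) ≐ T.
Bind N := node(cons(empty, 5), node(6, q(nil, nil), nil), node(nil, 5, q(nil, nil))); substituting into the one remaining equation that mentions N gives: cons(nil, q(q(nil, nil), node(cons(empty, 5), node(6, q(nil, nil), nil), node(nil, 5, q(nil, nil))))) ≐ T. Substituting into the earlier binding gives U := q(q(nil, nil), node(cons(empty, 5), node(6, q(nil, nil), nil), node(nil, 5, q(nil, nil)))).
Bind T := cons(nil, q(q(nil, nil), node(cons(empty, 5), node(6, q(nil, nil), nil), node(nil, 5, q(nil, nil))))); substituting into the remaining equation gives: q(nil, s(cons(nil, q(q(nil, nil), node(cons(empty, 5), node(6, q(nil, nil), nil), node(nil, 5, q(nil, nil))))))) ≐ q(nil, S).
Decompose q/2: nil ≐ nil,  s(cons(nil, q(q(nil, nil), node(cons(empty, 5), node(6, q(nil, nil), nil), node(nil, 5, q(nil, nil)))))) ≐ S.
Delete trivial equation nil ≐ nil.
Bind S := s(cons(nil, q(q(nil, nil), node(cons(empty, 5), node(6, q(nil, nil), nil), node(nil, 5, q(nil, nil)))))).
No equations remain and no clash or occurs-check failure arose, so a unifier exists.

YES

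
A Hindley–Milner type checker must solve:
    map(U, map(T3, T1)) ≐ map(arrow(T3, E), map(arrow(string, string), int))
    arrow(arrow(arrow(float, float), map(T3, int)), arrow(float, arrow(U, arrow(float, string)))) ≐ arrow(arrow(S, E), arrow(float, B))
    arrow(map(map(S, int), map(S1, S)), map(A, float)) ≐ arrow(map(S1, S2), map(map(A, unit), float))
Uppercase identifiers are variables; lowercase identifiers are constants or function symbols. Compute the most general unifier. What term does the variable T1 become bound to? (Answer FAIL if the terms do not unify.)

FAIL

Decompose map/2: U ≐ arrow(T3, E),  map(T3, T1) ≐ map(arrow(string, string), int).
Bind U := arrow(T3, E); substituting into the one remaining equation that mentions U gives: arrow(arrow(arrow(float, float), map(T3, int)), arrow(float, arrow(arrow(T3, E), arrow(float, string)))) ≐ arrow(arrow(S, E), arrow(float, B)).
Decompose map/2: T3 ≐ arrow(string, string),  T1 ≐ int.
Bind T3 := arrow(string, string); substituting into the one remaining equation that mentions T3 gives: arrow(arrow(arrow(float, float), map(arrow(string, string), int)), arrow(float, arrow(arrow(arrow(string, string), E), arrow(float, string)))) ≐ arrow(arrow(S, E), arrow(float, B)). Substituting into the earlier binding gives U := arrow(arrow(string, string), E).
Bind T1 := int; no other remaining equation mentions T1.
Decompose arrow/2: arrow(arrow(float, float), map(arrow(string, string), int)) ≐ arrow(S, E),  arrow(float, arrow(arrow(arrow(string, string), E), arrow(float, string))) ≐ arrow(float, B).
Decompose arrow/2: arrow(float, float) ≐ S,  map(arrow(string, string), int) ≐ E.
Bind S := arrow(float, float); substituting into the one remaining equation that mentions S gives: arrow(map(map(arrow(float, float), int), map(S1, arrow(float, float))), map(A, float)) ≐ arrow(map(S1, S2), map(map(A, unit), float)).
Bind E := map(arrow(string, string), int); substituting into the one remaining equation that mentions E gives: arrow(float, arrow(arrow(arrow(string, string), map(arrow(string, string), int)), arrow(float, string))) ≐ arrow(float, B). Substituting into the earlier binding gives U := arrow(arrow(string, string), map(arrow(string, string), int)).
Decompose arrow/2: float ≐ float,  arrow(arrow(arrow(string, string), map(arrow(string, string), int)), arrow(float, string)) ≐ B.
Delete trivial equation float ≐ float.
Bind B := arrow(arrow(arrow(string, string), map(arrow(string, string), int)), arrow(float, string)); no other remaining equation mentions B.
Decompose arrow/2: map(map(arrow(float, float), int), map(S1, arrow(float, float))) ≐ map(S1, S2),  map(A, float) ≐ map(map(A, unit), float).
Decompose map/2: map(arrow(float, float), int) ≐ S1,  map(S1, arrow(float, float)) ≐ S2.
Bind S1 := map(arrow(float, float), int); substituting into the one remaining equation that mentions S1 gives: map(map(arrow(float, float), int), arrow(float, float)) ≐ S2.
Bind S2 := map(map(arrow(float, float), int), arrow(float, float)); no other remaining equation mentions S2.
Decompose map/2: A ≐ map(A, unit),  float ≐ float.
Occurs check fails: A occurs in map(A, unit); the equation A ≐ map(A, unit) has no finite solution.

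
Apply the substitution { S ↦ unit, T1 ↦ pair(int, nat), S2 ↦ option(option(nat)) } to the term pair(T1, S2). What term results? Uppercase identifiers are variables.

pair(pair(int, nat), option(option(nat)))

Replace each occurrence of T1 with pair(int, nat).
Replace each occurrence of S2 with option(option(nat)).
Result: pair(pair(int, nat), option(option(nat))).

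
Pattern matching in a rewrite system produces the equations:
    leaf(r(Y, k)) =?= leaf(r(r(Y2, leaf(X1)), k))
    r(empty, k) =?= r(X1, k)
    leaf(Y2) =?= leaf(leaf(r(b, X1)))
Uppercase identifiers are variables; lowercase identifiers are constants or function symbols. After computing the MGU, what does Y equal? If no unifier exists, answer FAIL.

r(leaf(r(b, empty)), leaf(empty))

Decompose leaf/1: r(Y, k) =?= r(r(Y2, leaf(X1)), k).
Decompose r/2: Y =?= r(Y2, leaf(X1)),  k =?= k.
Bind Y := r(Y2, leaf(X1)); no other remaining equation mentions Y.
Delete trivial equation k =?= k.
Decompose r/2: empty =?= X1,  k =?= k.
Bind X1 := empty; substituting into the one remaining equation that mentions X1 gives: leaf(Y2) =?= leaf(leaf(r(b, empty))). Substituting into the earlier binding gives Y := r(Y2, leaf(empty)).
Delete trivial equation k =?= k.
Decompose leaf/1: Y2 =?= leaf(r(b, empty)).
Bind Y2 := leaf(r(b, empty)). Substituting into the earlier binding gives Y := r(leaf(r(b, empty)), leaf(empty)).
MGU = { Y ↦ r(leaf(r(b, empty)), leaf(empty)), X1 ↦ empty, Y2 ↦ leaf(r(b, empty)) }, so Y ↦ r(leaf(r(b, empty)), leaf(empty)).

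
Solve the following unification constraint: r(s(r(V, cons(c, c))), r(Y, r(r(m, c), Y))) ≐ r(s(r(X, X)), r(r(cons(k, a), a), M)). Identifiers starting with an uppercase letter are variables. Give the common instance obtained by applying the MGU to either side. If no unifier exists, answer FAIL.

r(s(r(cons(c, c), cons(c, c))), r(r(cons(k, a), a), r(r(m, c), r(cons(k, a), a))))

Decompose r/2: s(r(V, cons(c, c))) ≐ s(r(X, X)),  r(Y, r(r(m, c), Y)) ≐ r(r(cons(k, a), a), M).
Decompose s/1: r(V, cons(c, c)) ≐ r(X, X).
Decompose r/2: V ≐ X,  cons(c, c) ≐ X.
Bind V := X; no other remaining equation mentions V.
Bind X := cons(c, c); no other remaining equation mentions X. Substituting into the earlier binding gives V := cons(c, c).
Decompose r/2: Y ≐ r(cons(k, a), a),  r(r(m, c), Y) ≐ M.
Bind Y := r(cons(k, a), a); substituting into the remaining equation gives: r(r(m, c), r(cons(k, a), a)) ≐ M.
Bind M := r(r(m, c), r(cons(k, a), a)).
Applying the MGU to either side gives r(s(r(cons(c, c), cons(c, c))), r(r(cons(k, a), a), r(r(m, c), r(cons(k, a), a)))).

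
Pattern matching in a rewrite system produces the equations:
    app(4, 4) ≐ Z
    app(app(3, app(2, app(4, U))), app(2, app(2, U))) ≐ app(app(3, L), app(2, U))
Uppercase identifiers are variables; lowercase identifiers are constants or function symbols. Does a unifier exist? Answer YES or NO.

Bind Z := app(4, 4); no other remaining equation mentions Z.
Decompose app/2: app(3, app(2, app(4, U))) ≐ app(3, L),  app(2, app(2, U)) ≐ app(2, U).
Decompose app/2: 3 ≐ 3,  app(2, app(4, U)) ≐ L.
Delete trivial equation 3 ≐ 3.
Bind L := app(2, app(4, U)); no other remaining equation mentions L.
Decompose app/2: 2 ≐ 2,  app(2, U) ≐ U.
Delete trivial equation 2 ≐ 2.
Occurs check fails: U occurs in app(2, U); the equation U ≐ app(2, U) has no finite solution.

NO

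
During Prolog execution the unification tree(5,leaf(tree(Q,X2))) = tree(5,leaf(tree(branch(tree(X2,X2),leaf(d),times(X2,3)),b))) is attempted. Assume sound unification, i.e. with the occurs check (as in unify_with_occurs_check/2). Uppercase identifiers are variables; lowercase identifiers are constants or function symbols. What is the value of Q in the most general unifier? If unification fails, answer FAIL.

branch(tree(b,b),leaf(d),times(b,3))

Decompose tree/2: 5 = 5,  leaf(tree(Q,X2)) = leaf(tree(branch(tree(X2,X2),leaf(d),times(X2,3)),b)).
Delete trivial equation 5 = 5.
Decompose leaf/1: tree(Q,X2) = tree(branch(tree(X2,X2),leaf(d),times(X2,3)),b).
Decompose tree/2: Q = branch(tree(X2,X2),leaf(d),times(X2,3)),  X2 = b.
Bind Q := branch(tree(X2,X2),leaf(d),times(X2,3)); no other remaining equation mentions Q.
Bind X2 := b. Substituting into the earlier binding gives Q := branch(tree(b,b),leaf(d),times(b,3)).
MGU = { Q = branch(tree(b,b),leaf(d),times(b,3)), X2 = b }, so Q = branch(tree(b,b),leaf(d),times(b,3)).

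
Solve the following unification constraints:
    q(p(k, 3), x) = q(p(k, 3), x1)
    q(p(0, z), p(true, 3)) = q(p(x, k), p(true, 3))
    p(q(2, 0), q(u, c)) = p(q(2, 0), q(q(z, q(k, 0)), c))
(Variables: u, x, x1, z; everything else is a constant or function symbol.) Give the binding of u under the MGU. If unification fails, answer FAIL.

Decompose q/2: p(k, 3) = p(k, 3),  x = x1.
Delete trivial equation p(k, 3) = p(k, 3).
Bind x := x1; substituting into the one remaining equation that mentions x gives: q(p(0, z), p(true, 3)) = q(p(x1, k), p(true, 3)).
Decompose q/2: p(0, z) = p(x1, k),  p(true, 3) = p(true, 3).
Decompose p/2: 0 = x1,  z = k.
Bind x1 := 0; no other remaining equation mentions x1. Substituting into the earlier binding gives x := 0.
Bind z := k; substituting into the one remaining equation that mentions z gives: p(q(2, 0), q(u, c)) = p(q(2, 0), q(q(k, q(k, 0)), c)).
Delete trivial equation p(true, 3) = p(true, 3).
Decompose p/2: q(2, 0) = q(2, 0),  q(u, c) = q(q(k, q(k, 0)), c).
Delete trivial equation q(2, 0) = q(2, 0).
Decompose q/2: u = q(k, q(k, 0)),  c = c.
Bind u := q(k, q(k, 0)); no other remaining equation mentions u.
Delete trivial equation c = c.
MGU = { x := 0, x1 := 0, z := k, u := q(k, q(k, 0)) }, so u := q(k, q(k, 0)).

q(k, q(k, 0))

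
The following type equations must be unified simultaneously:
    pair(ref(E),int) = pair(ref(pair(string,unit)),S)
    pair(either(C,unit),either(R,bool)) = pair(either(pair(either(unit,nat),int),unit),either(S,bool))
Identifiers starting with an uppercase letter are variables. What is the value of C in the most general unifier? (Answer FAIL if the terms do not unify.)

Decompose pair/2: ref(E) = ref(pair(string,unit)),  int = S.
Decompose ref/1: E = pair(string,unit).
Bind E := pair(string,unit); no other remaining equation mentions E.
Bind S := int; substituting into the remaining equation gives: pair(either(C,unit),either(R,bool)) = pair(either(pair(either(unit,nat),int),unit),either(int,bool)).
Decompose pair/2: either(C,unit) = either(pair(either(unit,nat),int),unit),  either(R,bool) = either(int,bool).
Decompose either/2: C = pair(either(unit,nat),int),  unit = unit.
Bind C := pair(either(unit,nat),int); no other remaining equation mentions C.
Delete trivial equation unit = unit.
Decompose either/2: R = int,  bool = bool.
Bind R := int; no other remaining equation mentions R.
Delete trivial equation bool = bool.
MGU = { E -> pair(string,unit), S -> int, C -> pair(either(unit,nat),int), R -> int }, so C -> pair(either(unit,nat),int).

pair(either(unit,nat),int)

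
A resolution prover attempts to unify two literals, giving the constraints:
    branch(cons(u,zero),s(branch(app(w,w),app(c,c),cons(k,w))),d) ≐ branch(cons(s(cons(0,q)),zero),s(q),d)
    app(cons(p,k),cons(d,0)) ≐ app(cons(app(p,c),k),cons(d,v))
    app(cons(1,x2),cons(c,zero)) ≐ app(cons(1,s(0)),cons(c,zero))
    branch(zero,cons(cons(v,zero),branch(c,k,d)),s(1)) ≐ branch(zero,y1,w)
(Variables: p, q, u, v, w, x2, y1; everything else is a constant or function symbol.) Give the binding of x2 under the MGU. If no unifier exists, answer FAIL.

FAIL

Decompose branch/3: cons(u,zero) ≐ cons(s(cons(0,q)),zero),  s(branch(app(w,w),app(c,c),cons(k,w))) ≐ s(q),  d ≐ d.
Decompose cons/2: u ≐ s(cons(0,q)),  zero ≐ zero.
Bind u := s(cons(0,q)); no other remaining equation mentions u.
Delete trivial equation zero ≐ zero.
Decompose s/1: branch(app(w,w),app(c,c),cons(k,w)) ≐ q.
Bind q := branch(app(w,w),app(c,c),cons(k,w)); no other remaining equation mentions q. Substituting into the earlier binding gives u := s(cons(0,branch(app(w,w),app(c,c),cons(k,w)))).
Delete trivial equation d ≐ d.
Decompose app/2: cons(p,k) ≐ cons(app(p,c),k),  cons(d,0) ≐ cons(d,v).
Decompose cons/2: p ≐ app(p,c),  k ≐ k.
Occurs check fails: p occurs in app(p,c); the equation p ≐ app(p,c) has no finite solution.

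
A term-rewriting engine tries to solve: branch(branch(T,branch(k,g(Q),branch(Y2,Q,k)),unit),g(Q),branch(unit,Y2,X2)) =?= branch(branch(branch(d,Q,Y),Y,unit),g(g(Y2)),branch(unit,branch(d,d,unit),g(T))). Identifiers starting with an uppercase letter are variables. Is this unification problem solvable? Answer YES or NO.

Decompose branch/3: branch(T,branch(k,g(Q),branch(Y2,Q,k)),unit) =?= branch(branch(d,Q,Y),Y,unit),  g(Q) =?= g(g(Y2)),  branch(unit,Y2,X2) =?= branch(unit,branch(d,d,unit),g(T)).
Decompose branch/3: T =?= branch(d,Q,Y),  branch(k,g(Q),branch(Y2,Q,k)) =?= Y,  unit =?= unit.
Bind T := branch(d,Q,Y); substituting into the one remaining equation that mentions T gives: branch(unit,Y2,X2) =?= branch(unit,branch(d,d,unit),g(branch(d,Q,Y))).
Bind Y := branch(k,g(Q),branch(Y2,Q,k)); substituting into the one remaining equation that mentions Y gives: branch(unit,Y2,X2) =?= branch(unit,branch(d,d,unit),g(branch(d,Q,branch(k,g(Q),branch(Y2,Q,k))))). Substituting into the earlier binding gives T := branch(d,Q,branch(k,g(Q),branch(Y2,Q,k))).
Delete trivial equation unit =?= unit.
Decompose g/1: Q =?= g(Y2).
Bind Q := g(Y2); substituting into the remaining equation gives: branch(unit,Y2,X2) =?= branch(unit,branch(d,d,unit),g(branch(d,g(Y2),branch(k,g(g(Y2)),branch(Y2,g(Y2),k))))). Substituting into the earlier bindings gives T := branch(d,g(Y2),branch(k,g(g(Y2)),branch(Y2,g(Y2),k))), Y := branch(k,g(g(Y2)),branch(Y2,g(Y2),k)).
Decompose branch/3: unit =?= unit,  Y2 =?= branch(d,d,unit),  X2 =?= g(branch(d,g(Y2),branch(k,g(g(Y2)),branch(Y2,g(Y2),k)))).
Delete trivial equation unit =?= unit.
Bind Y2 := branch(d,d,unit); substituting into the remaining equation gives: X2 =?= g(branch(d,g(branch(d,d,unit)),branch(k,g(g(branch(d,d,unit))),branch(branch(d,d,unit),g(branch(d,d,unit)),k)))). Substituting into the earlier bindings gives T := branch(d,g(branch(d,d,unit)),branch(k,g(g(branch(d,d,unit))),branch(branch(d,d,unit),g(branch(d,d,unit)),k))), Y := branch(k,g(g(branch(d,d,unit))),branch(branch(d,d,unit),g(branch(d,d,unit)),k)), Q := g(branch(d,d,unit)).
Bind X2 := g(branch(d,g(branch(d,d,unit)),branch(k,g(g(branch(d,d,unit))),branch(branch(d,d,unit),g(branch(d,d,unit)),k)))).
No equations remain and no clash or occurs-check failure arose, so a unifier exists.

YES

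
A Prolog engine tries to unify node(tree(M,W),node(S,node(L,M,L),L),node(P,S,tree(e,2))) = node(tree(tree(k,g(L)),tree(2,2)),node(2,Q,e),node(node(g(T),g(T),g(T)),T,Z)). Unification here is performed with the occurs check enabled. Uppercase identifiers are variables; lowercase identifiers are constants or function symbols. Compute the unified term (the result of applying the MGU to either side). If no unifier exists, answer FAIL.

Decompose node/3: tree(M,W) = tree(tree(k,g(L)),tree(2,2)),  node(S,node(L,M,L),L) = node(2,Q,e),  node(P,S,tree(e,2)) = node(node(g(T),g(T),g(T)),T,Z).
Decompose tree/2: M = tree(k,g(L)),  W = tree(2,2).
Bind M := tree(k,g(L)); substituting into the one remaining equation that mentions M gives: node(S,node(L,tree(k,g(L)),L),L) = node(2,Q,e).
Bind W := tree(2,2); no other remaining equation mentions W.
Decompose node/3: S = 2,  node(L,tree(k,g(L)),L) = Q,  L = e.
Bind S := 2; substituting into the one remaining equation that mentions S gives: node(P,2,tree(e,2)) = node(node(g(T),g(T),g(T)),T,Z).
Bind Q := node(L,tree(k,g(L)),L); no other remaining equation mentions Q.
Bind L := e; no other remaining equation mentions L. Substituting into the earlier bindings gives M := tree(k,g(e)), Q := node(e,tree(k,g(e)),e).
Decompose node/3: P = node(g(T),g(T),g(T)),  2 = T,  tree(e,2) = Z.
Bind P := node(g(T),g(T),g(T)); no other remaining equation mentions P.
Bind T := 2; no other remaining equation mentions T. Substituting into the earlier binding gives P := node(g(2),g(2),g(2)).
Bind Z := tree(e,2).
Applying the MGU to either side gives node(tree(tree(k,g(e)),tree(2,2)),node(2,node(e,tree(k,g(e)),e),e),node(node(g(2),g(2),g(2)),2,tree(e,2))).

node(tree(tree(k,g(e)),tree(2,2)),node(2,node(e,tree(k,g(e)),e),e),node(node(g(2),g(2),g(2)),2,tree(e,2)))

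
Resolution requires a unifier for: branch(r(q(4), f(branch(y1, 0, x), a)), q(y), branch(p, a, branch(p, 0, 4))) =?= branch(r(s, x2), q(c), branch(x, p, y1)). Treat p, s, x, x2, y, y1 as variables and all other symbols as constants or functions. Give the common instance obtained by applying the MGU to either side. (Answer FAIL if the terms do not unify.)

branch(r(q(4), f(branch(branch(a, 0, 4), 0, a), a)), q(c), branch(a, a, branch(a, 0, 4)))

Decompose branch/3: r(q(4), f(branch(y1, 0, x), a)) =?= r(s, x2),  q(y) =?= q(c),  branch(p, a, branch(p, 0, 4)) =?= branch(x, p, y1).
Decompose r/2: q(4) =?= s,  f(branch(y1, 0, x), a) =?= x2.
Bind s := q(4); no other remaining equation mentions s.
Bind x2 := f(branch(y1, 0, x), a); no other remaining equation mentions x2.
Decompose q/1: y =?= c.
Bind y := c; no other remaining equation mentions y.
Decompose branch/3: p =?= x,  a =?= p,  branch(p, 0, 4) =?= y1.
Bind p := x; substituting into the remaining equations gives: a =?= x,  branch(x, 0, 4) =?= y1.
Bind x := a; substituting into the remaining equation gives: branch(a, 0, 4) =?= y1. Substituting into the earlier bindings gives x2 := f(branch(y1, 0, a), a), p := a.
Bind y1 := branch(a, 0, 4). Substituting into the earlier binding gives x2 := f(branch(branch(a, 0, 4), 0, a), a).
Applying the MGU to either side gives branch(r(q(4), f(branch(branch(a, 0, 4), 0, a), a)), q(c), branch(a, a, branch(a, 0, 4))).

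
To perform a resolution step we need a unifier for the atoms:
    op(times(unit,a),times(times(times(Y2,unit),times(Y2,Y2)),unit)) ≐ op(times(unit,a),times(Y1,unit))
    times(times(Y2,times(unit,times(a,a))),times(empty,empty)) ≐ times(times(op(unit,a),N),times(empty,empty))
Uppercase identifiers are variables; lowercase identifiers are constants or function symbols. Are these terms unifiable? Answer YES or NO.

Decompose op/2: times(unit,a) ≐ times(unit,a),  times(times(times(Y2,unit),times(Y2,Y2)),unit) ≐ times(Y1,unit).
Delete trivial equation times(unit,a) ≐ times(unit,a).
Decompose times/2: times(times(Y2,unit),times(Y2,Y2)) ≐ Y1,  unit ≐ unit.
Bind Y1 := times(times(Y2,unit),times(Y2,Y2)); no other remaining equation mentions Y1.
Delete trivial equation unit ≐ unit.
Decompose times/2: times(Y2,times(unit,times(a,a))) ≐ times(op(unit,a),N),  times(empty,empty) ≐ times(empty,empty).
Decompose times/2: Y2 ≐ op(unit,a),  times(unit,times(a,a)) ≐ N.
Bind Y2 := op(unit,a); no other remaining equation mentions Y2. Substituting into the earlier binding gives Y1 := times(times(op(unit,a),unit),times(op(unit,a),op(unit,a))).
Bind N := times(unit,times(a,a)); no other remaining equation mentions N.
Delete trivial equation times(empty,empty) ≐ times(empty,empty).
No equations remain and no clash or occurs-check failure arose, so a unifier exists.

YES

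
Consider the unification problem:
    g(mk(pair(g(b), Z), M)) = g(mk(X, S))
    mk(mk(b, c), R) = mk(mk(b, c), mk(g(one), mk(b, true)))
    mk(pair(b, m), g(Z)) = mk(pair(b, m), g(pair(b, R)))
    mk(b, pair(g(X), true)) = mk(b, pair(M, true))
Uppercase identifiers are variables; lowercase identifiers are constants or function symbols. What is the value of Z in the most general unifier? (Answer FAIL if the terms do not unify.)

pair(b, mk(g(one), mk(b, true)))

Decompose g/1: mk(pair(g(b), Z), M) = mk(X, S).
Decompose mk/2: pair(g(b), Z) = X,  M = S.
Bind X := pair(g(b), Z); substituting into the one remaining equation that mentions X gives: mk(b, pair(g(pair(g(b), Z)), true)) = mk(b, pair(M, true)).
Bind M := S; substituting into the one remaining equation that mentions M gives: mk(b, pair(g(pair(g(b), Z)), true)) = mk(b, pair(S, true)).
Decompose mk/2: mk(b, c) = mk(b, c),  R = mk(g(one), mk(b, true)).
Delete trivial equation mk(b, c) = mk(b, c).
Bind R := mk(g(one), mk(b, true)); substituting into the one remaining equation that mentions R gives: mk(pair(b, m), g(Z)) = mk(pair(b, m), g(pair(b, mk(g(one), mk(b, true))))).
Decompose mk/2: pair(b, m) = pair(b, m),  g(Z) = g(pair(b, mk(g(one), mk(b, true)))).
Delete trivial equation pair(b, m) = pair(b, m).
Decompose g/1: Z = pair(b, mk(g(one), mk(b, true))).
Bind Z := pair(b, mk(g(one), mk(b, true))); substituting into the remaining equation gives: mk(b, pair(g(pair(g(b), pair(b, mk(g(one), mk(b, true))))), true)) = mk(b, pair(S, true)). Substituting into the earlier binding gives X := pair(g(b), pair(b, mk(g(one), mk(b, true)))).
Decompose mk/2: b = b,  pair(g(pair(g(b), pair(b, mk(g(one), mk(b, true))))), true) = pair(S, true).
Delete trivial equation b = b.
Decompose pair/2: g(pair(g(b), pair(b, mk(g(one), mk(b, true))))) = S,  true = true.
Bind S := g(pair(g(b), pair(b, mk(g(one), mk(b, true))))); no other remaining equation mentions S. Substituting into the earlier binding gives M := g(pair(g(b), pair(b, mk(g(one), mk(b, true))))).
Delete trivial equation true = true.
MGU = { X ↦ pair(g(b), pair(b, mk(g(one), mk(b, true)))), M ↦ g(pair(g(b), pair(b, mk(g(one), mk(b, true))))), R ↦ mk(g(one), mk(b, true)), Z ↦ pair(b, mk(g(one), mk(b, true))), S ↦ g(pair(g(b), pair(b, mk(g(one), mk(b, true))))) }, so Z ↦ pair(b, mk(g(one), mk(b, true))).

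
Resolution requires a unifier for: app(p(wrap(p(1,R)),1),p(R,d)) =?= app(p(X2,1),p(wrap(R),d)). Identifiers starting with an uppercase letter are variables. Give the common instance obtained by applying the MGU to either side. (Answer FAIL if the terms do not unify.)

FAIL

Decompose app/2: p(wrap(p(1,R)),1) =?= p(X2,1),  p(R,d) =?= p(wrap(R),d).
Decompose p/2: wrap(p(1,R)) =?= X2,  1 =?= 1.
Bind X2 := wrap(p(1,R)); no other remaining equation mentions X2.
Delete trivial equation 1 =?= 1.
Decompose p/2: R =?= wrap(R),  d =?= d.
Occurs check fails: R occurs in wrap(R); the equation R =?= wrap(R) has no finite solution.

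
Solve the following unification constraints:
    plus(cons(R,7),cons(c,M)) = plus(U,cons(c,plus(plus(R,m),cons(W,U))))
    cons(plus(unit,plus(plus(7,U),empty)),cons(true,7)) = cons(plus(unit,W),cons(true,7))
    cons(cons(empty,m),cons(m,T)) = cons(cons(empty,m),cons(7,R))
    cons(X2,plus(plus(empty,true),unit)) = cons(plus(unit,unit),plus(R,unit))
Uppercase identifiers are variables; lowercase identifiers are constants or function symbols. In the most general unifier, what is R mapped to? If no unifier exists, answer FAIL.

Decompose plus/2: cons(R,7) = U,  cons(c,M) = cons(c,plus(plus(R,m),cons(W,U))).
Bind U := cons(R,7); substituting into the 2 remaining equations that mention U gives: cons(c,M) = cons(c,plus(plus(R,m),cons(W,cons(R,7)))),  cons(plus(unit,plus(plus(7,cons(R,7)),empty)),cons(true,7)) = cons(plus(unit,W),cons(true,7)).
Decompose cons/2: c = c,  M = plus(plus(R,m),cons(W,cons(R,7))).
Delete trivial equation c = c.
Bind M := plus(plus(R,m),cons(W,cons(R,7))); no other remaining equation mentions M.
Decompose cons/2: plus(unit,plus(plus(7,cons(R,7)),empty)) = plus(unit,W),  cons(true,7) = cons(true,7).
Decompose plus/2: unit = unit,  plus(plus(7,cons(R,7)),empty) = W.
Delete trivial equation unit = unit.
Bind W := plus(plus(7,cons(R,7)),empty); no other remaining equation mentions W. Substituting into the earlier binding gives M := plus(plus(R,m),cons(plus(plus(7,cons(R,7)),empty),cons(R,7))).
Delete trivial equation cons(true,7) = cons(true,7).
Decompose cons/2: cons(empty,m) = cons(empty,m),  cons(m,T) = cons(7,R).
Delete trivial equation cons(empty,m) = cons(empty,m).
Decompose cons/2: m = 7,  T = R.
Clash: constants m and 7 differ; no unifier exists.

FAIL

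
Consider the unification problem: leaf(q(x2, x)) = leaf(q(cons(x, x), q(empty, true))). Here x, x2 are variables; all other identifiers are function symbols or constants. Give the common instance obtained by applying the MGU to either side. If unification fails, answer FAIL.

leaf(q(cons(q(empty, true), q(empty, true)), q(empty, true)))

Decompose leaf/1: q(x2, x) = q(cons(x, x), q(empty, true)).
Decompose q/2: x2 = cons(x, x),  x = q(empty, true).
Bind x2 := cons(x, x); no other remaining equation mentions x2.
Bind x := q(empty, true). Substituting into the earlier binding gives x2 := cons(q(empty, true), q(empty, true)).
Applying the MGU to either side gives leaf(q(cons(q(empty, true), q(empty, true)), q(empty, true))).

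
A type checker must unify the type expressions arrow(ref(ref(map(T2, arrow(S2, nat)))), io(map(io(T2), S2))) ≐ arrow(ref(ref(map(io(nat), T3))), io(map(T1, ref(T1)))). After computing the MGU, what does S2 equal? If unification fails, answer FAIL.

Decompose arrow/2: ref(ref(map(T2, arrow(S2, nat)))) ≐ ref(ref(map(io(nat), T3))),  io(map(io(T2), S2)) ≐ io(map(T1, ref(T1))).
Decompose ref/1: ref(map(T2, arrow(S2, nat))) ≐ ref(map(io(nat), T3)).
Decompose ref/1: map(T2, arrow(S2, nat)) ≐ map(io(nat), T3).
Decompose map/2: T2 ≐ io(nat),  arrow(S2, nat) ≐ T3.
Bind T2 := io(nat); substituting into the one remaining equation that mentions T2 gives: io(map(io(io(nat)), S2)) ≐ io(map(T1, ref(T1))).
Bind T3 := arrow(S2, nat); no other remaining equation mentions T3.
Decompose io/1: map(io(io(nat)), S2) ≐ map(T1, ref(T1)).
Decompose map/2: io(io(nat)) ≐ T1,  S2 ≐ ref(T1).
Bind T1 := io(io(nat)); substituting into the remaining equation gives: S2 ≐ ref(io(io(nat))).
Bind S2 := ref(io(io(nat))). Substituting into the earlier binding gives T3 := arrow(ref(io(io(nat))), nat).
MGU = { T2 := io(nat), T3 := arrow(ref(io(io(nat))), nat), T1 := io(io(nat)), S2 := ref(io(io(nat))) }, so S2 := ref(io(io(nat))).

ref(io(io(nat)))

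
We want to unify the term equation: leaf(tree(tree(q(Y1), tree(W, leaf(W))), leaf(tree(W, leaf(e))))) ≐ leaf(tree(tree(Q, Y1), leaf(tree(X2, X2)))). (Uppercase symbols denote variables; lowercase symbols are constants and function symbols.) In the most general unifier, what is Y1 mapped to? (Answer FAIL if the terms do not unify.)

Decompose leaf/1: tree(tree(q(Y1), tree(W, leaf(W))), leaf(tree(W, leaf(e)))) ≐ tree(tree(Q, Y1), leaf(tree(X2, X2))).
Decompose tree/2: tree(q(Y1), tree(W, leaf(W))) ≐ tree(Q, Y1),  leaf(tree(W, leaf(e))) ≐ leaf(tree(X2, X2)).
Decompose tree/2: q(Y1) ≐ Q,  tree(W, leaf(W)) ≐ Y1.
Bind Q := q(Y1); no other remaining equation mentions Q.
Bind Y1 := tree(W, leaf(W)); no other remaining equation mentions Y1. Substituting into the earlier binding gives Q := q(tree(W, leaf(W))).
Decompose leaf/1: tree(W, leaf(e)) ≐ tree(X2, X2).
Decompose tree/2: W ≐ X2,  leaf(e) ≐ X2.
Bind W := X2; no other remaining equation mentions W. Substituting into the earlier bindings gives Q := q(tree(X2, leaf(X2))), Y1 := tree(X2, leaf(X2)).
Bind X2 := leaf(e). Substituting into the earlier bindings gives Q := q(tree(leaf(e), leaf(leaf(e)))), Y1 := tree(leaf(e), leaf(leaf(e))), W := leaf(e).
MGU = { Q -> q(tree(leaf(e), leaf(leaf(e)))), Y1 -> tree(leaf(e), leaf(leaf(e))), W -> leaf(e), X2 -> leaf(e) }, so Y1 -> tree(leaf(e), leaf(leaf(e))).

tree(leaf(e), leaf(leaf(e)))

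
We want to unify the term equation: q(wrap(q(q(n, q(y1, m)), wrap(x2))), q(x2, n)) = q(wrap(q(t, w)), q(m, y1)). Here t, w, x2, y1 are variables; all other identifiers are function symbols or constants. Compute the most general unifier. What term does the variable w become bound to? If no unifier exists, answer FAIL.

wrap(m)

Decompose q/2: wrap(q(q(n, q(y1, m)), wrap(x2))) = wrap(q(t, w)),  q(x2, n) = q(m, y1).
Decompose wrap/1: q(q(n, q(y1, m)), wrap(x2)) = q(t, w).
Decompose q/2: q(n, q(y1, m)) = t,  wrap(x2) = w.
Bind t := q(n, q(y1, m)); no other remaining equation mentions t.
Bind w := wrap(x2); no other remaining equation mentions w.
Decompose q/2: x2 = m,  n = y1.
Bind x2 := m; no other remaining equation mentions x2. Substituting into the earlier binding gives w := wrap(m).
Bind y1 := n. Substituting into the earlier binding gives t := q(n, q(n, m)).
MGU = { t -> q(n, q(n, m)), w -> wrap(m), x2 -> m, y1 -> n }, so w -> wrap(m).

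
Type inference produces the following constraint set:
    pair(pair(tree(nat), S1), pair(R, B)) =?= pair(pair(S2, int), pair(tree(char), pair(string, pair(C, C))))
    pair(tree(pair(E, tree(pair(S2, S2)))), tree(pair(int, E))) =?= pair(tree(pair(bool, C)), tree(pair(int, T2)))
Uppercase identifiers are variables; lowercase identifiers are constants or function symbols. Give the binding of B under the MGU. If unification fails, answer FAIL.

pair(string, pair(tree(pair(tree(nat), tree(nat))), tree(pair(tree(nat), tree(nat)))))

Decompose pair/2: pair(tree(nat), S1) =?= pair(S2, int),  pair(R, B) =?= pair(tree(char), pair(string, pair(C, C))).
Decompose pair/2: tree(nat) =?= S2,  S1 =?= int.
Bind S2 := tree(nat); substituting into the one remaining equation that mentions S2 gives: pair(tree(pair(E, tree(pair(tree(nat), tree(nat))))), tree(pair(int, E))) =?= pair(tree(pair(bool, C)), tree(pair(int, T2))).
Bind S1 := int; no other remaining equation mentions S1.
Decompose pair/2: R =?= tree(char),  B =?= pair(string, pair(C, C)).
Bind R := tree(char); no other remaining equation mentions R.
Bind B := pair(string, pair(C, C)); no other remaining equation mentions B.
Decompose pair/2: tree(pair(E, tree(pair(tree(nat), tree(nat))))) =?= tree(pair(bool, C)),  tree(pair(int, E)) =?= tree(pair(int, T2)).
Decompose tree/1: pair(E, tree(pair(tree(nat), tree(nat)))) =?= pair(bool, C).
Decompose pair/2: E =?= bool,  tree(pair(tree(nat), tree(nat))) =?= C.
Bind E := bool; substituting into the one remaining equation that mentions E gives: tree(pair(int, bool)) =?= tree(pair(int, T2)).
Bind C := tree(pair(tree(nat), tree(nat))); no other remaining equation mentions C. Substituting into the earlier binding gives B := pair(string, pair(tree(pair(tree(nat), tree(nat))), tree(pair(tree(nat), tree(nat))))).
Decompose tree/1: pair(int, bool) =?= pair(int, T2).
Decompose pair/2: int =?= int,  bool =?= T2.
Delete trivial equation int =?= int.
Bind T2 := bool.
MGU = { S2 ↦ tree(nat), S1 ↦ int, R ↦ tree(char), B ↦ pair(string, pair(tree(pair(tree(nat), tree(nat))), tree(pair(tree(nat), tree(nat))))), E ↦ bool, C ↦ tree(pair(tree(nat), tree(nat))), T2 ↦ bool }, so B ↦ pair(string, pair(tree(pair(tree(nat), tree(nat))), tree(pair(tree(nat), tree(nat))))).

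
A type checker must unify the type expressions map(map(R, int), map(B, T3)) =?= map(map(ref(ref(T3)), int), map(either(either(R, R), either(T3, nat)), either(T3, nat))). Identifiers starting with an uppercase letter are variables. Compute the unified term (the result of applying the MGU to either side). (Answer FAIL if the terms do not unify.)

Decompose map/2: map(R, int) =?= map(ref(ref(T3)), int),  map(B, T3) =?= map(either(either(R, R), either(T3, nat)), either(T3, nat)).
Decompose map/2: R =?= ref(ref(T3)),  int =?= int.
Bind R := ref(ref(T3)); substituting into the one remaining equation that mentions R gives: map(B, T3) =?= map(either(either(ref(ref(T3)), ref(ref(T3))), either(T3, nat)), either(T3, nat)).
Delete trivial equation int =?= int.
Decompose map/2: B =?= either(either(ref(ref(T3)), ref(ref(T3))), either(T3, nat)),  T3 =?= either(T3, nat).
Bind B := either(either(ref(ref(T3)), ref(ref(T3))), either(T3, nat)); no other remaining equation mentions B.
Occurs check fails: T3 occurs in either(T3, nat); the equation T3 =?= either(T3, nat) has no finite solution.

FAIL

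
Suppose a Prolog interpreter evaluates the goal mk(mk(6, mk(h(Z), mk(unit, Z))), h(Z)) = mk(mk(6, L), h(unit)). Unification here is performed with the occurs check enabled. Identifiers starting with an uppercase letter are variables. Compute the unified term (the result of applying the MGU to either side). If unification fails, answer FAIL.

Decompose mk/2: mk(6, mk(h(Z), mk(unit, Z))) = mk(6, L),  h(Z) = h(unit).
Decompose mk/2: 6 = 6,  mk(h(Z), mk(unit, Z)) = L.
Delete trivial equation 6 = 6.
Bind L := mk(h(Z), mk(unit, Z)); no other remaining equation mentions L.
Decompose h/1: Z = unit.
Bind Z := unit. Substituting into the earlier binding gives L := mk(h(unit), mk(unit, unit)).
Applying the MGU to either side gives mk(mk(6, mk(h(unit), mk(unit, unit))), h(unit)).

mk(mk(6, mk(h(unit), mk(unit, unit))), h(unit))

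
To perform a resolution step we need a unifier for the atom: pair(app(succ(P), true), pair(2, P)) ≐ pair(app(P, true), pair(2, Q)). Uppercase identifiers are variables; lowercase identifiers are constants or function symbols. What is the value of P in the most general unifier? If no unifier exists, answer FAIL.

Decompose pair/2: app(succ(P), true) ≐ app(P, true),  pair(2, P) ≐ pair(2, Q).
Decompose app/2: succ(P) ≐ P,  true ≐ true.
Occurs check fails: P occurs in succ(P); the equation P ≐ succ(P) has no finite solution.

FAIL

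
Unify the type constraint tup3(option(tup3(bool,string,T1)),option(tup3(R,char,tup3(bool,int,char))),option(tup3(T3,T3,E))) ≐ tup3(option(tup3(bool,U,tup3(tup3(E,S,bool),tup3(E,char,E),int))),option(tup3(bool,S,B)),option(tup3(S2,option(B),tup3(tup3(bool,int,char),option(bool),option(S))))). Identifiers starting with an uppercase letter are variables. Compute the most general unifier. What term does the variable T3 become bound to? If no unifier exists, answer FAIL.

option(tup3(bool,int,char))

Decompose tup3/3: option(tup3(bool,string,T1)) ≐ option(tup3(bool,U,tup3(tup3(E,S,bool),tup3(E,char,E),int))),  option(tup3(R,char,tup3(bool,int,char))) ≐ option(tup3(bool,S,B)),  option(tup3(T3,T3,E)) ≐ option(tup3(S2,option(B),tup3(tup3(bool,int,char),option(bool),option(S)))).
Decompose option/1: tup3(bool,string,T1) ≐ tup3(bool,U,tup3(tup3(E,S,bool),tup3(E,char,E),int)).
Decompose tup3/3: bool ≐ bool,  string ≐ U,  T1 ≐ tup3(tup3(E,S,bool),tup3(E,char,E),int).
Delete trivial equation bool ≐ bool.
Bind U := string; no other remaining equation mentions U.
Bind T1 := tup3(tup3(E,S,bool),tup3(E,char,E),int); no other remaining equation mentions T1.
Decompose option/1: tup3(R,char,tup3(bool,int,char)) ≐ tup3(bool,S,B).
Decompose tup3/3: R ≐ bool,  char ≐ S,  tup3(bool,int,char) ≐ B.
Bind R := bool; no other remaining equation mentions R.
Bind S := char; substituting into the one remaining equation that mentions S gives: option(tup3(T3,T3,E)) ≐ option(tup3(S2,option(B),tup3(tup3(bool,int,char),option(bool),option(char)))). Substituting into the earlier binding gives T1 := tup3(tup3(E,char,bool),tup3(E,char,E),int).
Bind B := tup3(bool,int,char); substituting into the remaining equation gives: option(tup3(T3,T3,E)) ≐ option(tup3(S2,option(tup3(bool,int,char)),tup3(tup3(bool,int,char),option(bool),option(char)))).
Decompose option/1: tup3(T3,T3,E) ≐ tup3(S2,option(tup3(bool,int,char)),tup3(tup3(bool,int,char),option(bool),option(char))).
Decompose tup3/3: T3 ≐ S2,  T3 ≐ option(tup3(bool,int,char)),  E ≐ tup3(tup3(bool,int,char),option(bool),option(char)).
Bind T3 := S2; substituting into the one remaining equation that mentions T3 gives: S2 ≐ option(tup3(bool,int,char)).
Bind S2 := option(tup3(bool,int,char)); no other remaining equation mentions S2. Substituting into the earlier binding gives T3 := option(tup3(bool,int,char)).
Bind E := tup3(tup3(bool,int,char),option(bool),option(char)). Substituting into the earlier binding gives T1 := tup3(tup3(tup3(tup3(bool,int,char),option(bool),option(char)),char,bool),tup3(tup3(tup3(bool,int,char),option(bool),option(char)),char,tup3(tup3(bool,int,char),option(bool),option(char))),int).
MGU = { U ↦ string, T1 ↦ tup3(tup3(tup3(tup3(bool,int,char),option(bool),option(char)),char,bool),tup3(tup3(tup3(bool,int,char),option(bool),option(char)),char,tup3(tup3(bool,int,char),option(bool),option(char))),int), R ↦ bool, S ↦ char, B ↦ tup3(bool,int,char), T3 ↦ option(tup3(bool,int,char)), S2 ↦ option(tup3(bool,int,char)), E ↦ tup3(tup3(bool,int,char),option(bool),option(char)) }, so T3 ↦ option(tup3(bool,int,char)).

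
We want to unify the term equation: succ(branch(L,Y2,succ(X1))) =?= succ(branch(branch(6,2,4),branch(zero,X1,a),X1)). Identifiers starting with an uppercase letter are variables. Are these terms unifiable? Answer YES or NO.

NO

Decompose succ/1: branch(L,Y2,succ(X1)) =?= branch(branch(6,2,4),branch(zero,X1,a),X1).
Decompose branch/3: L =?= branch(6,2,4),  Y2 =?= branch(zero,X1,a),  succ(X1) =?= X1.
Bind L := branch(6,2,4); no other remaining equation mentions L.
Bind Y2 := branch(zero,X1,a); no other remaining equation mentions Y2.
Occurs check fails: X1 occurs in succ(X1); the equation X1 =?= succ(X1) has no finite solution.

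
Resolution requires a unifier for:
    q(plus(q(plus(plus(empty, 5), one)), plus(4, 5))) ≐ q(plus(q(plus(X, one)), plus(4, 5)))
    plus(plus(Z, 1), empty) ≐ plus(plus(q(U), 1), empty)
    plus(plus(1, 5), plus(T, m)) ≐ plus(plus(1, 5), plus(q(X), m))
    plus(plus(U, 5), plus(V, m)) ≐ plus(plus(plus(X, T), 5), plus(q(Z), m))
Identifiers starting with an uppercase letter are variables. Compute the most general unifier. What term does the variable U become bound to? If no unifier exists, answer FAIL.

plus(plus(empty, 5), q(plus(empty, 5)))

Decompose q/1: plus(q(plus(plus(empty, 5), one)), plus(4, 5)) ≐ plus(q(plus(X, one)), plus(4, 5)).
Decompose plus/2: q(plus(plus(empty, 5), one)) ≐ q(plus(X, one)),  plus(4, 5) ≐ plus(4, 5).
Decompose q/1: plus(plus(empty, 5), one) ≐ plus(X, one).
Decompose plus/2: plus(empty, 5) ≐ X,  one ≐ one.
Bind X := plus(empty, 5); substituting into the 2 remaining equations that mention X gives: plus(plus(1, 5), plus(T, m)) ≐ plus(plus(1, 5), plus(q(plus(empty, 5)), m)),  plus(plus(U, 5), plus(V, m)) ≐ plus(plus(plus(plus(empty, 5), T), 5), plus(q(Z), m)).
Delete trivial equation one ≐ one.
Delete trivial equation plus(4, 5) ≐ plus(4, 5).
Decompose plus/2: plus(Z, 1) ≐ plus(q(U), 1),  empty ≐ empty.
Decompose plus/2: Z ≐ q(U),  1 ≐ 1.
Bind Z := q(U); substituting into the one remaining equation that mentions Z gives: plus(plus(U, 5), plus(V, m)) ≐ plus(plus(plus(plus(empty, 5), T), 5), plus(q(q(U)), m)).
Delete trivial equation 1 ≐ 1.
Delete trivial equation empty ≐ empty.
Decompose plus/2: plus(1, 5) ≐ plus(1, 5),  plus(T, m) ≐ plus(q(plus(empty, 5)), m).
Delete trivial equation plus(1, 5) ≐ plus(1, 5).
Decompose plus/2: T ≐ q(plus(empty, 5)),  m ≐ m.
Bind T := q(plus(empty, 5)); substituting into the one remaining equation that mentions T gives: plus(plus(U, 5), plus(V, m)) ≐ plus(plus(plus(plus(empty, 5), q(plus(empty, 5))), 5), plus(q(q(U)), m)).
Delete trivial equation m ≐ m.
Decompose plus/2: plus(U, 5) ≐ plus(plus(plus(empty, 5), q(plus(empty, 5))), 5),  plus(V, m) ≐ plus(q(q(U)), m).
Decompose plus/2: U ≐ plus(plus(empty, 5), q(plus(empty, 5))),  5 ≐ 5.
Bind U := plus(plus(empty, 5), q(plus(empty, 5))); substituting into the one remaining equation that mentions U gives: plus(V, m) ≐ plus(q(q(plus(plus(empty, 5), q(plus(empty, 5))))), m). Substituting into the earlier binding gives Z := q(plus(plus(empty, 5), q(plus(empty, 5)))).
Delete trivial equation 5 ≐ 5.
Decompose plus/2: V ≐ q(q(plus(plus(empty, 5), q(plus(empty, 5))))),  m ≐ m.
Bind V := q(q(plus(plus(empty, 5), q(plus(empty, 5))))); no other remaining equation mentions V.
Delete trivial equation m ≐ m.
MGU = { X := plus(empty, 5), Z := q(plus(plus(empty, 5), q(plus(empty, 5)))), T := q(plus(empty, 5)), U := plus(plus(empty, 5), q(plus(empty, 5))), V := q(q(plus(plus(empty, 5), q(plus(empty, 5))))) }, so U := plus(plus(empty, 5), q(plus(empty, 5))).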